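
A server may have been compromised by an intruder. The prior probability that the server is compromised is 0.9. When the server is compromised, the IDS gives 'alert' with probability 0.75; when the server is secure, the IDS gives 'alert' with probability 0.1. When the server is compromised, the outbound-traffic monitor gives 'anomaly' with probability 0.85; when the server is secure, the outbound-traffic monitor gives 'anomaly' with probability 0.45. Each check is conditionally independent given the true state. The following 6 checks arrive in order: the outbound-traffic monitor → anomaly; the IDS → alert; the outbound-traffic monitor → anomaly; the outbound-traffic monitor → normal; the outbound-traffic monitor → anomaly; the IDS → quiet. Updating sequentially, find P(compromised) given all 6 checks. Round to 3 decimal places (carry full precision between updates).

After the outbound-traffic monitor='anomaly': P(compromised) = 0.85·0.9000 / (0.85·0.9000 + 0.45·0.1000) ≈ 0.9444
After the IDS='alert': P(compromised) = 0.75·0.9444 / (0.75·0.9444 + 0.1·0.0556) ≈ 0.9922
After the outbound-traffic monitor='anomaly': P(compromised) = 0.85·0.9922 / (0.85·0.9922 + 0.45·0.0078) ≈ 0.9959
After the outbound-traffic monitor='normal': P(compromised) = 0.15·0.9959 / (0.15·0.9959 + 0.55·0.0041) ≈ 0.9850
After the outbound-traffic monitor='anomaly': P(compromised) = 0.85·0.9850 / (0.85·0.9850 + 0.45·0.0150) ≈ 0.9920
After the IDS='quiet': P(compromised) = 0.25·0.9920 / (0.25·0.9920 + 0.9·0.0080) ≈ 0.9718

0.972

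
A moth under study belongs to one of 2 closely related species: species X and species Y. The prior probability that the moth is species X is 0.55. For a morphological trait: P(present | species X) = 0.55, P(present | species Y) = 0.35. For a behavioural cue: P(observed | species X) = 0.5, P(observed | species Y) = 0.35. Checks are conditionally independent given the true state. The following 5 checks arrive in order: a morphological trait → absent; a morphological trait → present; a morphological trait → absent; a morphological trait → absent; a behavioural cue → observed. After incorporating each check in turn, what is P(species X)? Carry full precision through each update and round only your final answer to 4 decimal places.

0.4766

Apply Bayes' rule sequentially, carrying P(species X) forward.
After a morphological trait='absent': P(species X) = 0.45·0.5500 / (0.45·0.5500 + 0.65·0.4500) ≈ 0.4583
After a morphological trait='present': P(species X) = 0.55·0.4583 / (0.55·0.4583 + 0.35·0.5417) ≈ 0.5708
After a morphological trait='absent': P(species X) = 0.45·0.5708 / (0.45·0.5708 + 0.65·0.4292) ≈ 0.4793
After a morphological trait='absent': P(species X) = 0.45·0.4793 / (0.45·0.4793 + 0.65·0.5207) ≈ 0.3892
After a behavioural cue='observed': P(species X) = 0.5·0.3892 / (0.5·0.3892 + 0.35·0.6108) ≈ 0.4766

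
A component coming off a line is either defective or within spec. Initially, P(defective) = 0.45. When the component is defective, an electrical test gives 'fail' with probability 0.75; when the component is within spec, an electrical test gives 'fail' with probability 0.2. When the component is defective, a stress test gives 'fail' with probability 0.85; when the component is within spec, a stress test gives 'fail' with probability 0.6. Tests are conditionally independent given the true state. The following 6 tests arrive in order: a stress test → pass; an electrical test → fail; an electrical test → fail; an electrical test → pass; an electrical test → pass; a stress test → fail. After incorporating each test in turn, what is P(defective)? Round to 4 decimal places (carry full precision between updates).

0.3738

Each posterior becomes the prior for the next update.
After a stress test='pass': P(defective) = 0.15·0.4500 / (0.15·0.4500 + 0.4·0.5500) ≈ 0.2348
After an electrical test='fail': P(defective) = 0.75·0.2348 / (0.75·0.2348 + 0.2·0.7652) ≈ 0.5350
After an electrical test='fail': P(defective) = 0.75·0.5350 / (0.75·0.5350 + 0.2·0.4650) ≈ 0.8118
After an electrical test='pass': P(defective) = 0.25·0.8118 / (0.25·0.8118 + 0.8·0.1882) ≈ 0.5742
After an electrical test='pass': P(defective) = 0.25·0.5742 / (0.25·0.5742 + 0.8·0.4258) ≈ 0.2964
After a stress test='fail': P(defective) = 0.85·0.2964 / (0.85·0.2964 + 0.6·0.7036) ≈ 0.3738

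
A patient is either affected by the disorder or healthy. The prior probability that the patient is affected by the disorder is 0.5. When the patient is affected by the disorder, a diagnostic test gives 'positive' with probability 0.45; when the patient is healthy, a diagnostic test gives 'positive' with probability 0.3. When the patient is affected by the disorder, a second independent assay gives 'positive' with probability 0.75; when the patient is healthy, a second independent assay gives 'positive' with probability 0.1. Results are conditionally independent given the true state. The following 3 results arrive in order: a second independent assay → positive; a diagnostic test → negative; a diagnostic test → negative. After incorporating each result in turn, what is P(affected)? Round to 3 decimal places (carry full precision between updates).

0.822

After a second independent assay='positive': P(affected) = 0.75·0.5000 / (0.75·0.5000 + 0.1·0.5000) ≈ 0.8824
After a diagnostic test='negative': P(affected) = 0.55·0.8824 / (0.55·0.8824 + 0.7·0.1176) ≈ 0.8549
After a diagnostic test='negative': P(affected) = 0.55·0.8549 / (0.55·0.8549 + 0.7·0.1451) ≈ 0.8224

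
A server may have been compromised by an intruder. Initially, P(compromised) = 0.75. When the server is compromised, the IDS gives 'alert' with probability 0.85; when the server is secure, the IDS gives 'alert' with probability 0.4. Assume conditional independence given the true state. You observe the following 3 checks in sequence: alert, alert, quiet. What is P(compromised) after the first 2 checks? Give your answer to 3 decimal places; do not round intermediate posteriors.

After 'alert': P(compromised) = 0.85·0.7500 / (0.85·0.7500 + 0.4·0.2500) ≈ 0.8644
After 'alert': P(compromised) = 0.85·0.8644 / (0.85·0.8644 + 0.4·0.1356) ≈ 0.9313

0.931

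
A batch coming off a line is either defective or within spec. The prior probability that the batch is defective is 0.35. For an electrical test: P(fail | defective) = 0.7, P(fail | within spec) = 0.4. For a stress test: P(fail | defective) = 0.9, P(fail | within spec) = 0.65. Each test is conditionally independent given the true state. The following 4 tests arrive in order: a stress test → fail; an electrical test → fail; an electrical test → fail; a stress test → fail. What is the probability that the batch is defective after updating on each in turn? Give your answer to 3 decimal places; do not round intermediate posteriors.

After a stress test='fail': P(defective) = 0.9·0.3500 / (0.9·0.3500 + 0.65·0.6500) ≈ 0.4271
After an electrical test='fail': P(defective) = 0.7·0.4271 / (0.7·0.4271 + 0.4·0.5729) ≈ 0.5661
After an electrical test='fail': P(defective) = 0.7·0.5661 / (0.7·0.5661 + 0.4·0.4339) ≈ 0.6954
After a stress test='fail': P(defective) = 0.9·0.6954 / (0.9·0.6954 + 0.65·0.3046) ≈ 0.7597

0.760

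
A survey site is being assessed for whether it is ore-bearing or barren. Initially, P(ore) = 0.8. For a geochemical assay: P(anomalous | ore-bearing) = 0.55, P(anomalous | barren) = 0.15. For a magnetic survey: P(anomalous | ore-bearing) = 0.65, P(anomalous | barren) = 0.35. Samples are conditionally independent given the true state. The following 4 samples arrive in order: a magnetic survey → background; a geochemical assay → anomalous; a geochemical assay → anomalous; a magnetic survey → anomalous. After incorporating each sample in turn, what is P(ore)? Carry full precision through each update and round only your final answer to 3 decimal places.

0.982

After a magnetic survey='background': P(ore) = 0.35·0.8000 / (0.35·0.8000 + 0.65·0.2000) ≈ 0.6829
After a geochemical assay='anomalous': P(ore) = 0.55·0.6829 / (0.55·0.6829 + 0.15·0.3171) ≈ 0.8876
After a geochemical assay='anomalous': P(ore) = 0.55·0.8876 / (0.55·0.8876 + 0.15·0.1124) ≈ 0.9666
After a magnetic survey='anomalous': P(ore) = 0.65·0.9666 / (0.65·0.9666 + 0.35·0.0334) ≈ 0.9817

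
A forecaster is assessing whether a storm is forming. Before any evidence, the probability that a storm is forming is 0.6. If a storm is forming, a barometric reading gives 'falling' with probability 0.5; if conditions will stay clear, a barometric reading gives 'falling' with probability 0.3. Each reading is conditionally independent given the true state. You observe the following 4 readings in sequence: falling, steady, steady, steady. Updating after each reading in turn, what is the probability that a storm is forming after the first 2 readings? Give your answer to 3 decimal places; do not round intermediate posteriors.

After 'falling': P(storm) = 0.5·0.6000 / (0.5·0.6000 + 0.3·0.4000) ≈ 0.7143
After 'steady': P(storm) = 0.5·0.7143 / (0.5·0.7143 + 0.7·0.2857) ≈ 0.6410

0.641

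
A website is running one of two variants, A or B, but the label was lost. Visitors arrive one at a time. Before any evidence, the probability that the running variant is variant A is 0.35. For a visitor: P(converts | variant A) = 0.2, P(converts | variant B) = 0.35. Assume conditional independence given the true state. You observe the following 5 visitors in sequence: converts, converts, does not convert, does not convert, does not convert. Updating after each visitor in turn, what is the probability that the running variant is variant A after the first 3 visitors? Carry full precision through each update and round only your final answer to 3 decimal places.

0.178

After 'converts': P(A) = 0.2·0.3500 / (0.2·0.3500 + 0.35·0.6500) ≈ 0.2353
After 'converts': P(A) = 0.2·0.2353 / (0.2·0.2353 + 0.35·0.7647) ≈ 0.1495
After 'does not convert': P(A) = 0.8·0.1495 / (0.8·0.1495 + 0.65·0.8505) ≈ 0.1779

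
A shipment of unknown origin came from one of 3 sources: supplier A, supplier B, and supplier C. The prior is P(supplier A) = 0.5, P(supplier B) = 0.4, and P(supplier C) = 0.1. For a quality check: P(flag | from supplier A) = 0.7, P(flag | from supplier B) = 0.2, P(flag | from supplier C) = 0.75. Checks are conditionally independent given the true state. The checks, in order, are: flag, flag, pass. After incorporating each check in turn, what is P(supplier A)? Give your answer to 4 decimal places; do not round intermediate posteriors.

Each posterior becomes the prior for the next update.
After 'flag': normaliser = 0.7·0.5000 + 0.2·0.4000 + 0.75·0.1000; P(supplier A) ≈ 0.6931, P(supplier B) ≈ 0.1584, P(supplier C) ≈ 0.1485
After 'flag': normaliser = 0.7·0.6931 + 0.2·0.1584 + 0.75·0.1485; P(supplier A) ≈ 0.7723, P(supplier B) ≈ 0.0504, P(supplier C) ≈ 0.1773
After 'pass': normaliser = 0.3·0.7723 + 0.8·0.0504 + 0.25·0.1773; P(supplier A) ≈ 0.7323, P(supplier B) ≈ 0.1275, P(supplier C) ≈ 0.1401

0.7323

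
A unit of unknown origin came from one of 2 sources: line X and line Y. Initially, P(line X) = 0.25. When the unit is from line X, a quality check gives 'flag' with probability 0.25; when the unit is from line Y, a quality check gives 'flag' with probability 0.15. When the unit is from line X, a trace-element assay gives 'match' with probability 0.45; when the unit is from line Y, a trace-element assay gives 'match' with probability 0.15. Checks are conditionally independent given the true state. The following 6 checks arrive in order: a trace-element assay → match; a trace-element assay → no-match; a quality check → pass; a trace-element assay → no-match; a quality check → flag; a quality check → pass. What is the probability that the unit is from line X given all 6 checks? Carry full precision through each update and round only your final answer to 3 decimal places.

After a trace-element assay='match': P(line X) = 0.45·0.2500 / (0.45·0.2500 + 0.15·0.7500) ≈ 0.5000
After a trace-element assay='no-match': P(line X) = 0.55·0.5000 / (0.55·0.5000 + 0.85·0.5000) ≈ 0.3929
After a quality check='pass': P(line X) = 0.75·0.3929 / (0.75·0.3929 + 0.85·0.6071) ≈ 0.3634
After a trace-element assay='no-match': P(line X) = 0.55·0.3634 / (0.55·0.3634 + 0.85·0.6366) ≈ 0.2698
After a quality check='flag': P(line X) = 0.25·0.2698 / (0.25·0.2698 + 0.15·0.7302) ≈ 0.3811
After a quality check='pass': P(line X) = 0.75·0.3811 / (0.75·0.3811 + 0.85·0.6189) ≈ 0.3520

0.352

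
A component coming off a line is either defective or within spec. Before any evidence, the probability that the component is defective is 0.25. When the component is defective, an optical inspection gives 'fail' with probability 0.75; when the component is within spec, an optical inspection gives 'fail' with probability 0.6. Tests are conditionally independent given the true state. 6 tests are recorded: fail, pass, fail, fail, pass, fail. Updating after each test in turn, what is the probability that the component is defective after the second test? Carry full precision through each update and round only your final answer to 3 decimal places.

Each posterior becomes the prior for the next update.
After 'fail': P(defective) = 0.75·0.2500 / (0.75·0.2500 + 0.6·0.7500) ≈ 0.2941
After 'pass': P(defective) = 0.25·0.2941 / (0.25·0.2941 + 0.4·0.7059) ≈ 0.2066

0.207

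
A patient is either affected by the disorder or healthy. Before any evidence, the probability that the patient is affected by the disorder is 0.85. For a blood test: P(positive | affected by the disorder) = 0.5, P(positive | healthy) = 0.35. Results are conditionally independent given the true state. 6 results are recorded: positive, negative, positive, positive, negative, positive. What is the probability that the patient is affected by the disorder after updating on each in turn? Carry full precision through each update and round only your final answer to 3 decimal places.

0.933

After 'positive': P(affected) = 0.5·0.8500 / (0.5·0.8500 + 0.35·0.1500) ≈ 0.8901
After 'negative': P(affected) = 0.5·0.8901 / (0.5·0.8901 + 0.65·0.1099) ≈ 0.8616
After 'positive': P(affected) = 0.5·0.8616 / (0.5·0.8616 + 0.35·0.1384) ≈ 0.8989
After 'positive': P(affected) = 0.5·0.8989 / (0.5·0.8989 + 0.35·0.1011) ≈ 0.9271
After 'negative': P(affected) = 0.5·0.9271 / (0.5·0.9271 + 0.65·0.0729) ≈ 0.9072
After 'positive': P(affected) = 0.5·0.9072 / (0.5·0.9072 + 0.35·0.0928) ≈ 0.9332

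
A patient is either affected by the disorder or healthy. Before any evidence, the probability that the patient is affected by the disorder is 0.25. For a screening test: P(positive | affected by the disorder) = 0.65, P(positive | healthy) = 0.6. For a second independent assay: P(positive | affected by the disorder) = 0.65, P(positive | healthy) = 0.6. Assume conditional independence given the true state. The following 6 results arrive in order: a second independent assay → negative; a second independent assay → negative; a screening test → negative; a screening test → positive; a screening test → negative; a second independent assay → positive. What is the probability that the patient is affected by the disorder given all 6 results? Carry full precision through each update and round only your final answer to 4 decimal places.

After a second independent assay='negative': P(affected) = 0.35·0.2500 / (0.35·0.2500 + 0.4·0.7500) ≈ 0.2258
After a second independent assay='negative': P(affected) = 0.35·0.2258 / (0.35·0.2258 + 0.4·0.7742) ≈ 0.2033
After a screening test='negative': P(affected) = 0.35·0.2033 / (0.35·0.2033 + 0.4·0.7967) ≈ 0.1825
After a screening test='positive': P(affected) = 0.65·0.1825 / (0.65·0.1825 + 0.6·0.8175) ≈ 0.1948
After a screening test='negative': P(affected) = 0.35·0.1948 / (0.35·0.1948 + 0.4·0.8052) ≈ 0.1747
After a second independent assay='positive': P(affected) = 0.65·0.1747 / (0.65·0.1747 + 0.6·0.8253) ≈ 0.1865

0.1865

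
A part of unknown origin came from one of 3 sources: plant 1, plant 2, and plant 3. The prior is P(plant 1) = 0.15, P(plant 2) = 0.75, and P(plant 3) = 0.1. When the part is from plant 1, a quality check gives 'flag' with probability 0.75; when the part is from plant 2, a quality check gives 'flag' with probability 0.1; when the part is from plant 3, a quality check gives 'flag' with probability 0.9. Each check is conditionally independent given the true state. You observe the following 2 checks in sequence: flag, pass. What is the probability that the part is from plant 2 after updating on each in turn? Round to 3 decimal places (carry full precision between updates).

After 'flag': normaliser = 0.75·0.1500 + 0.1·0.7500 + 0.9·0.1000; P(plant 1) ≈ 0.4054, P(plant 2) ≈ 0.2703, P(plant 3) ≈ 0.3243
After 'pass': normaliser = 0.25·0.4054 + 0.9·0.2703 + 0.1·0.3243; P(plant 1) ≈ 0.2688, P(plant 2) ≈ 0.6452, P(plant 3) ≈ 0.0860

0.645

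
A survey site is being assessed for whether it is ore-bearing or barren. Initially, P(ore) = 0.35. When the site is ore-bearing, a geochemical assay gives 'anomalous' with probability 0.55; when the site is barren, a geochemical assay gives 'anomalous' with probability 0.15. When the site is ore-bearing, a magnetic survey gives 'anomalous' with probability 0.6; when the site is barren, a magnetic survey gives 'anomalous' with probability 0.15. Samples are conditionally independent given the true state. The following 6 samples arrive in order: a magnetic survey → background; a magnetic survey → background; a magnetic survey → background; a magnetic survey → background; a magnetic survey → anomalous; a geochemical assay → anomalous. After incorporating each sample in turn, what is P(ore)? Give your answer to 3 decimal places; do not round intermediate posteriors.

After a magnetic survey='background': P(ore) = 0.4·0.3500 / (0.4·0.3500 + 0.85·0.6500) ≈ 0.2022
After a magnetic survey='background': P(ore) = 0.4·0.2022 / (0.4·0.2022 + 0.85·0.7978) ≈ 0.1065
After a magnetic survey='background': P(ore) = 0.4·0.1065 / (0.4·0.1065 + 0.85·0.8935) ≈ 0.0531
After a magnetic survey='background': P(ore) = 0.4·0.0531 / (0.4·0.0531 + 0.85·0.9469) ≈ 0.0257
After a magnetic survey='anomalous': P(ore) = 0.6·0.0257 / (0.6·0.0257 + 0.15·0.9743) ≈ 0.0955
After a geochemical assay='anomalous': P(ore) = 0.55·0.0955 / (0.55·0.0955 + 0.15·0.9045) ≈ 0.2792

0.279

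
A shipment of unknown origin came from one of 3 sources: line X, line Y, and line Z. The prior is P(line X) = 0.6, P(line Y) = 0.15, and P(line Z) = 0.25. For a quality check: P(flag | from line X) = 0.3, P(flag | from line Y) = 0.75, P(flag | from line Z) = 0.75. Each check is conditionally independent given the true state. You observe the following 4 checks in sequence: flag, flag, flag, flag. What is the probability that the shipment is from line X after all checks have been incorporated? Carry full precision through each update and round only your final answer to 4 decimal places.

After 'flag': normaliser = 0.3·0.6000 + 0.75·0.1500 + 0.75·0.2500; P(line X) ≈ 0.3750, P(line Y) ≈ 0.2344, P(line Z) ≈ 0.3906
After 'flag': normaliser = 0.3·0.3750 + 0.75·0.2344 + 0.75·0.3906; P(line X) ≈ 0.1935, P(line Y) ≈ 0.3024, P(line Z) ≈ 0.5040
After 'flag': normaliser = 0.3·0.1935 + 0.75·0.3024 + 0.75·0.5040; P(line X) ≈ 0.0876, P(line Y) ≈ 0.3422, P(line Z) ≈ 0.5703
After 'flag': normaliser = 0.3·0.0876 + 0.75·0.3422 + 0.75·0.5703; P(line X) ≈ 0.0370, P(line Y) ≈ 0.3611, P(line Z) ≈ 0.6019

0.0370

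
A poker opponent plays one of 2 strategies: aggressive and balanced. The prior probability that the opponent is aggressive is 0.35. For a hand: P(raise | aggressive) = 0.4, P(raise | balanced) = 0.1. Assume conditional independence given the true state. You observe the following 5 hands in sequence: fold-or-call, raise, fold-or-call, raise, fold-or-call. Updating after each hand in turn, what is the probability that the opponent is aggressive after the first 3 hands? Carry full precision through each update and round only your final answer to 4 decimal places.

0.4891

After 'fold-or-call': P(aggressive) = 0.6·0.3500 / (0.6·0.3500 + 0.9·0.6500) ≈ 0.2642
After 'raise': P(aggressive) = 0.4·0.2642 / (0.4·0.2642 + 0.1·0.7358) ≈ 0.5895
After 'fold-or-call': P(aggressive) = 0.6·0.5895 / (0.6·0.5895 + 0.9·0.4105) ≈ 0.4891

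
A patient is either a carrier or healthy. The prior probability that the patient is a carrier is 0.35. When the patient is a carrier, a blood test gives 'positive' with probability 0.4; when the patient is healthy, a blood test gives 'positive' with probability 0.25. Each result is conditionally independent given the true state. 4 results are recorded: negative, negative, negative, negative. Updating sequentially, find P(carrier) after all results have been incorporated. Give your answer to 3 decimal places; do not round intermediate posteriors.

Apply Bayes' rule sequentially, carrying P(carrier) forward.
After 'negative': P(carrier) = 0.6·0.3500 / (0.6·0.3500 + 0.75·0.6500) ≈ 0.3011
After 'negative': P(carrier) = 0.6·0.3011 / (0.6·0.3011 + 0.75·0.6989) ≈ 0.2563
After 'negative': P(carrier) = 0.6·0.2563 / (0.6·0.2563 + 0.75·0.7437) ≈ 0.2161
After 'negative': P(carrier) = 0.6·0.2161 / (0.6·0.2161 + 0.75·0.7839) ≈ 0.1807

0.181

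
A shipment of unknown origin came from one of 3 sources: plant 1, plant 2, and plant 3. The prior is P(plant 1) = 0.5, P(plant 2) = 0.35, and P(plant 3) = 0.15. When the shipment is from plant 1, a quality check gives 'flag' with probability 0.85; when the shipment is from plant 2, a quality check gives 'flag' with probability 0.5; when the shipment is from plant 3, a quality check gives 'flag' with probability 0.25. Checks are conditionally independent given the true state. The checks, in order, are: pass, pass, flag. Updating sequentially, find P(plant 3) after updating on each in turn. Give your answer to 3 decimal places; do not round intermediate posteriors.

0.283

After 'pass': normaliser = 0.15·0.5000 + 0.5·0.3500 + 0.75·0.1500; P(plant 1) ≈ 0.2069, P(plant 2) ≈ 0.4828, P(plant 3) ≈ 0.3103
After 'pass': normaliser = 0.15·0.2069 + 0.5·0.4828 + 0.75·0.3103; P(plant 1) ≈ 0.0614, P(plant 2) ≈ 0.4778, P(plant 3) ≈ 0.4608
After 'flag': normaliser = 0.85·0.0614 + 0.5·0.4778 + 0.25·0.4608; P(plant 1) ≈ 0.1285, P(plant 2) ≈ 0.5880, P(plant 3) ≈ 0.2835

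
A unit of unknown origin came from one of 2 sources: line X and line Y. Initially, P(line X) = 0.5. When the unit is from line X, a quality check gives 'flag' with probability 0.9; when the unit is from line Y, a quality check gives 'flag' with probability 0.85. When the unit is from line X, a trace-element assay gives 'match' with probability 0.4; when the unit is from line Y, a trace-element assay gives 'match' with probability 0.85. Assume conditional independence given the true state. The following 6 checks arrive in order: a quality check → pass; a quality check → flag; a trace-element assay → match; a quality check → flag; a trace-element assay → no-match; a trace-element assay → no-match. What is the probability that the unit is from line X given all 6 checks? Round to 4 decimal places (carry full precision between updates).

0.8491

After a quality check='pass': P(line X) = 0.1·0.5000 / (0.1·0.5000 + 0.15·0.5000) ≈ 0.4000
After a quality check='flag': P(line X) = 0.9·0.4000 / (0.9·0.4000 + 0.85·0.6000) ≈ 0.4138
After a trace-element assay='match': P(line X) = 0.4·0.4138 / (0.4·0.4138 + 0.85·0.5862) ≈ 0.2494
After a quality check='flag': P(line X) = 0.9·0.2494 / (0.9·0.2494 + 0.85·0.7506) ≈ 0.2602
After a trace-element assay='no-match': P(line X) = 0.6·0.2602 / (0.6·0.2602 + 0.15·0.7398) ≈ 0.5845
After a trace-element assay='no-match': P(line X) = 0.6·0.5845 / (0.6·0.5845 + 0.15·0.4155) ≈ 0.8491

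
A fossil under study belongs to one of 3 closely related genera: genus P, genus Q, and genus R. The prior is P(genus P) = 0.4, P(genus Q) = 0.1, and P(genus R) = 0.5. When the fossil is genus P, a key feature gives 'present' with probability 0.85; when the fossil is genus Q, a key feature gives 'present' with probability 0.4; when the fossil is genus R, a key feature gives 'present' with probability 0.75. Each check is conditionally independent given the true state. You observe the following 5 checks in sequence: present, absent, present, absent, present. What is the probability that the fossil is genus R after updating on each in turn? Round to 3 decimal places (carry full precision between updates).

After 'present': normaliser = 0.85·0.4000 + 0.4·0.1000 + 0.75·0.5000; P(genus P) ≈ 0.4503, P(genus Q) ≈ 0.0530, P(genus R) ≈ 0.4967
After 'absent': normaliser = 0.15·0.4503 + 0.6·0.0530 + 0.25·0.4967; P(genus P) ≈ 0.3022, P(genus Q) ≈ 0.1422, P(genus R) ≈ 0.5556
After 'present': normaliser = 0.85·0.3022 + 0.4·0.1422 + 0.75·0.5556; P(genus P) ≈ 0.3517, P(genus Q) ≈ 0.0779, P(genus R) ≈ 0.5704
After 'absent': normaliser = 0.15·0.3517 + 0.6·0.0779 + 0.25·0.5704; P(genus P) ≈ 0.2179, P(genus Q) ≈ 0.1930, P(genus R) ≈ 0.5891
After 'present': normaliser = 0.85·0.2179 + 0.4·0.1930 + 0.75·0.5891; P(genus P) ≈ 0.2630, P(genus Q) ≈ 0.1096, P(genus R) ≈ 0.6274

0.627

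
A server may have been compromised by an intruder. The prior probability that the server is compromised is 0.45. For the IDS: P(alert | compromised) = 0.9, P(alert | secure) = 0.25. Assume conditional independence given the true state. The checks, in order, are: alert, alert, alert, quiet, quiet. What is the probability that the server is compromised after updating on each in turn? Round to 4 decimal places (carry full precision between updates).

0.4043

After 'alert': P(compromised) = 0.9·0.4500 / (0.9·0.4500 + 0.25·0.5500) ≈ 0.7465
After 'alert': P(compromised) = 0.9·0.7465 / (0.9·0.7465 + 0.25·0.2535) ≈ 0.9138
After 'alert': P(compromised) = 0.9·0.9138 / (0.9·0.9138 + 0.25·0.0862) ≈ 0.9745
After 'quiet': P(compromised) = 0.1·0.9745 / (0.1·0.9745 + 0.75·0.0255) ≈ 0.8358
After 'quiet': P(compromised) = 0.1·0.8358 / (0.1·0.8358 + 0.75·0.1642) ≈ 0.4043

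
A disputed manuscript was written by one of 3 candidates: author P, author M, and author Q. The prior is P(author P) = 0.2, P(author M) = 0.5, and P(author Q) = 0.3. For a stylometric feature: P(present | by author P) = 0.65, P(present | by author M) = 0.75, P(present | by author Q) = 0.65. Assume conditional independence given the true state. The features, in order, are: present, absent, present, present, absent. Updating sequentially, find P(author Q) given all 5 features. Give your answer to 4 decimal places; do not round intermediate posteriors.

Each posterior becomes the prior for the next update.
After 'present': normaliser = 0.65·0.2000 + 0.75·0.5000 + 0.65·0.3000; P(author P) ≈ 0.1857, P(author M) ≈ 0.5357, P(author Q) ≈ 0.2786
After 'absent': normaliser = 0.35·0.1857 + 0.25·0.5357 + 0.35·0.2786; P(author P) ≈ 0.2193, P(author M) ≈ 0.4518, P(author Q) ≈ 0.3289
After 'present': normaliser = 0.65·0.2193 + 0.75·0.4518 + 0.65·0.3289; P(author P) ≈ 0.2050, P(author M) ≈ 0.4874, P(author Q) ≈ 0.3075
After 'present': normaliser = 0.65·0.2050 + 0.75·0.4874 + 0.65·0.3075; P(author P) ≈ 0.1907, P(author M) ≈ 0.5232, P(author Q) ≈ 0.2861
After 'absent': normaliser = 0.35·0.1907 + 0.25·0.5232 + 0.35·0.2861; P(author P) ≈ 0.2242, P(author M) ≈ 0.4394, P(author Q) ≈ 0.3364

0.3364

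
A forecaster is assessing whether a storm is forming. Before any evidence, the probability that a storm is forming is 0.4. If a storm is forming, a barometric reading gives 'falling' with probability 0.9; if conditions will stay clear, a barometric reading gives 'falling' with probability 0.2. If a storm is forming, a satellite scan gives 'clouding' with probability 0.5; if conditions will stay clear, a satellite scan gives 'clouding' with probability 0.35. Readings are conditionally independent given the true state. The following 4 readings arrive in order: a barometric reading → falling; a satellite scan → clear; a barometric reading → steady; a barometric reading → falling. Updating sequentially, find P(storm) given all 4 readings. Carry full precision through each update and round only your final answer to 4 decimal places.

0.5649

After a barometric reading='falling': P(storm) = 0.9·0.4000 / (0.9·0.4000 + 0.2·0.6000) ≈ 0.7500
After a satellite scan='clear': P(storm) = 0.5·0.7500 / (0.5·0.7500 + 0.65·0.2500) ≈ 0.6977
After a barometric reading='steady': P(storm) = 0.1·0.6977 / (0.1·0.6977 + 0.8·0.3023) ≈ 0.2239
After a barometric reading='falling': P(storm) = 0.9·0.2239 / (0.9·0.2239 + 0.2·0.7761) ≈ 0.5649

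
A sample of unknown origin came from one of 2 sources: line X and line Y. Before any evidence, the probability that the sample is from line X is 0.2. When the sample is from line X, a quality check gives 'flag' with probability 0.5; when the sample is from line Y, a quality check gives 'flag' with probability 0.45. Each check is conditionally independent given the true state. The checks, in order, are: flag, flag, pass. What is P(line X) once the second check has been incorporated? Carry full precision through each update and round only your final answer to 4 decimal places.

0.2358

After 'flag': P(line X) = 0.5·0.2000 / (0.5·0.2000 + 0.45·0.8000) ≈ 0.2174
After 'flag': P(line X) = 0.5·0.2174 / (0.5·0.2174 + 0.45·0.7826) ≈ 0.2358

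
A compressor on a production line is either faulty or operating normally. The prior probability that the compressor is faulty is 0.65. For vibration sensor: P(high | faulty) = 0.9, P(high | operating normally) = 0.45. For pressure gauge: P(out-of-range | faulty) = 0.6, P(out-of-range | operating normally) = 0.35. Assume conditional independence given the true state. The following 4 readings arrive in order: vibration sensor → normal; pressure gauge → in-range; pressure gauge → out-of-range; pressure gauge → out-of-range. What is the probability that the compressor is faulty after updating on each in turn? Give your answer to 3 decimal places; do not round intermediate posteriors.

0.379

After vibration sensor='normal': P(faulty) = 0.1·0.6500 / (0.1·0.6500 + 0.55·0.3500) ≈ 0.2524
After pressure gauge='in-range': P(faulty) = 0.4·0.2524 / (0.4·0.2524 + 0.65·0.7476) ≈ 0.1720
After pressure gauge='out-of-range': P(faulty) = 0.6·0.1720 / (0.6·0.1720 + 0.35·0.8280) ≈ 0.2627
After pressure gauge='out-of-range': P(faulty) = 0.6·0.2627 / (0.6·0.2627 + 0.35·0.7373) ≈ 0.3791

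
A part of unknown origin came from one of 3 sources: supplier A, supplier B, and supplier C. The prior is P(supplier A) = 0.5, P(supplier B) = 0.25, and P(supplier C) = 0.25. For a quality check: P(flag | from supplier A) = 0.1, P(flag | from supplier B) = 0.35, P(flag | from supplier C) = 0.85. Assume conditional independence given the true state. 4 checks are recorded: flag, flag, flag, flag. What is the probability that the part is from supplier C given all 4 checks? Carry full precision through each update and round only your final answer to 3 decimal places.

0.972

After 'flag': normaliser = 0.1·0.5000 + 0.35·0.2500 + 0.85·0.2500; P(supplier A) ≈ 0.1429, P(supplier B) ≈ 0.2500, P(supplier C) ≈ 0.6071
After 'flag': normaliser = 0.1·0.1429 + 0.35·0.2500 + 0.85·0.6071; P(supplier A) ≈ 0.0231, P(supplier B) ≈ 0.1416, P(supplier C) ≈ 0.8353
After 'flag': normaliser = 0.1·0.0231 + 0.35·0.1416 + 0.85·0.8353; P(supplier A) ≈ 0.0030, P(supplier B) ≈ 0.0651, P(supplier C) ≈ 0.9319
After 'flag': normaliser = 0.1·0.0030 + 0.35·0.0651 + 0.85·0.9319; P(supplier A) ≈ 0.0004, P(supplier B) ≈ 0.0279, P(supplier C) ≈ 0.9717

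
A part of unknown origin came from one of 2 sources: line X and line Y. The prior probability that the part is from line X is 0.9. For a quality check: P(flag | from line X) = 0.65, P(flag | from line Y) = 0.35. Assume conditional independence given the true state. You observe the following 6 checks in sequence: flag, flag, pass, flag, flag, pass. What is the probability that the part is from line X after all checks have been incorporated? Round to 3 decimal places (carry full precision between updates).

0.969

After 'flag': P(line X) = 0.65·0.9000 / (0.65·0.9000 + 0.35·0.1000) ≈ 0.9435
After 'flag': P(line X) = 0.65·0.9435 / (0.65·0.9435 + 0.35·0.0565) ≈ 0.9688
After 'pass': P(line X) = 0.35·0.9688 / (0.35·0.9688 + 0.65·0.0312) ≈ 0.9435
After 'flag': P(line X) = 0.65·0.9435 / (0.65·0.9435 + 0.35·0.0565) ≈ 0.9688
After 'flag': P(line X) = 0.65·0.9688 / (0.65·0.9688 + 0.35·0.0312) ≈ 0.9829
After 'pass': P(line X) = 0.35·0.9829 / (0.35·0.9829 + 0.65·0.0171) ≈ 0.9688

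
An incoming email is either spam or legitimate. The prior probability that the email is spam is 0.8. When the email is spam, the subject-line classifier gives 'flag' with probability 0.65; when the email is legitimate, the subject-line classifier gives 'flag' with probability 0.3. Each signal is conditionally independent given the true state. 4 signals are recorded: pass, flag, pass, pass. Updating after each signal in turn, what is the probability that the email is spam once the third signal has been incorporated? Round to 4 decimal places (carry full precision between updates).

Apply Bayes' rule sequentially, carrying P(spam) forward.
After 'pass': P(spam) = 0.35·0.8000 / (0.35·0.8000 + 0.7·0.2000) ≈ 0.6667
After 'flag': P(spam) = 0.65·0.6667 / (0.65·0.6667 + 0.3·0.3333) ≈ 0.8125
After 'pass': P(spam) = 0.35·0.8125 / (0.35·0.8125 + 0.7·0.1875) ≈ 0.6842

0.6842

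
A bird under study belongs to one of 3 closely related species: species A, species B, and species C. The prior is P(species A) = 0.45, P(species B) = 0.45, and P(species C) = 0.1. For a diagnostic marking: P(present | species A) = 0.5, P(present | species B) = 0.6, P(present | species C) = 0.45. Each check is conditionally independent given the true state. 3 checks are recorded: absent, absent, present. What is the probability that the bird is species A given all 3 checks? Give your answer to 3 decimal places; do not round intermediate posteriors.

0.498

Apply Bayes' rule sequentially, carrying P(species A) forward.
After 'absent': normaliser = 0.5·0.4500 + 0.4·0.4500 + 0.55·0.1000; P(species A) ≈ 0.4891, P(species B) ≈ 0.3913, P(species C) ≈ 0.1196
After 'absent': normaliser = 0.5·0.4891 + 0.4·0.3913 + 0.55·0.1196; P(species A) ≈ 0.5239, P(species B) ≈ 0.3353, P(species C) ≈ 0.1409
After 'present': normaliser = 0.5·0.5239 + 0.6·0.3353 + 0.45·0.1409; P(species A) ≈ 0.4975, P(species B) ≈ 0.3821, P(species C) ≈ 0.1204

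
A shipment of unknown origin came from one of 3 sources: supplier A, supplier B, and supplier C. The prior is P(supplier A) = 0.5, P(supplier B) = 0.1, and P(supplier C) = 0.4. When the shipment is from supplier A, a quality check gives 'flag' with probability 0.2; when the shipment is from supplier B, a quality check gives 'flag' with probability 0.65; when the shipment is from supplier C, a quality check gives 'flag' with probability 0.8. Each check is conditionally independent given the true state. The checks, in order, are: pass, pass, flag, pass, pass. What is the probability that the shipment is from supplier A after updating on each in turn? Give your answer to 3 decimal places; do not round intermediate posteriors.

0.965

Each posterior becomes the prior for the next update.
After 'pass': normaliser = 0.8·0.5000 + 0.35·0.1000 + 0.2·0.4000; P(supplier A) ≈ 0.7767, P(supplier B) ≈ 0.0680, P(supplier C) ≈ 0.1553
After 'pass': normaliser = 0.8·0.7767 + 0.35·0.0680 + 0.2·0.1553; P(supplier A) ≈ 0.9189, P(supplier B) ≈ 0.0352, P(supplier C) ≈ 0.0459
After 'flag': normaliser = 0.2·0.9189 + 0.65·0.0352 + 0.8·0.0459; P(supplier A) ≈ 0.7551, P(supplier B) ≈ 0.0939, P(supplier C) ≈ 0.1510
After 'pass': normaliser = 0.8·0.7551 + 0.35·0.0939 + 0.2·0.1510; P(supplier A) ≈ 0.9054, P(supplier B) ≈ 0.0493, P(supplier C) ≈ 0.0453
After 'pass': normaliser = 0.8·0.9054 + 0.35·0.0493 + 0.2·0.0453; P(supplier A) ≈ 0.9650, P(supplier B) ≈ 0.0230, P(supplier C) ≈ 0.0121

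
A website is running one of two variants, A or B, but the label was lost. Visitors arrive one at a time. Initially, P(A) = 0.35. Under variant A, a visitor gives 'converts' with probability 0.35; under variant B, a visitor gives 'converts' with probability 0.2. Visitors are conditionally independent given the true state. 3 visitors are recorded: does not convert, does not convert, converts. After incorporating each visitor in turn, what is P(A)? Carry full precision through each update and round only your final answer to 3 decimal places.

0.384

After 'does not convert': P(A) = 0.65·0.3500 / (0.65·0.3500 + 0.8·0.6500) ≈ 0.3043
After 'does not convert': P(A) = 0.65·0.3043 / (0.65·0.3043 + 0.8·0.6957) ≈ 0.2622
After 'converts': P(A) = 0.35·0.2622 / (0.35·0.2622 + 0.2·0.7378) ≈ 0.3835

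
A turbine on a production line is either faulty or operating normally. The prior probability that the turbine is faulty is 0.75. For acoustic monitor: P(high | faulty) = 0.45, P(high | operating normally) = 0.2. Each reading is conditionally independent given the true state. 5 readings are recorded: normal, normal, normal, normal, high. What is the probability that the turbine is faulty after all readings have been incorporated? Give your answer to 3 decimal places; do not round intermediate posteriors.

Apply Bayes' rule sequentially, carrying P(faulty) forward.
After 'normal': P(faulty) = 0.55·0.7500 / (0.55·0.7500 + 0.8·0.2500) ≈ 0.6735
After 'normal': P(faulty) = 0.55·0.6735 / (0.55·0.6735 + 0.8·0.3265) ≈ 0.5864
After 'normal': P(faulty) = 0.55·0.5864 / (0.55·0.5864 + 0.8·0.4136) ≈ 0.4936
After 'normal': P(faulty) = 0.55·0.4936 / (0.55·0.4936 + 0.8·0.5064) ≈ 0.4013
After 'high': P(faulty) = 0.45·0.4013 / (0.45·0.4013 + 0.2·0.5987) ≈ 0.6013

0.601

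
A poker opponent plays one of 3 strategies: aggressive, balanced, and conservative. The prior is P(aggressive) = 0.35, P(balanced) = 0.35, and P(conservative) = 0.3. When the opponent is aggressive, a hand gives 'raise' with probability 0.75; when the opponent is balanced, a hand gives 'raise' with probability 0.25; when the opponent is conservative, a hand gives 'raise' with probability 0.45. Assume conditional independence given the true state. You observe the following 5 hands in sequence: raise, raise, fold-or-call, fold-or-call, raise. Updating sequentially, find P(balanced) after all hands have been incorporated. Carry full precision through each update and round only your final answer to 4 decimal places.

Each posterior becomes the prior for the next update.
After 'raise': normaliser = 0.75·0.3500 + 0.25·0.3500 + 0.45·0.3000; P(aggressive) ≈ 0.5412, P(balanced) ≈ 0.1804, P(conservative) ≈ 0.2784
After 'raise': normaliser = 0.75·0.5412 + 0.25·0.1804 + 0.45·0.2784; P(aggressive) ≈ 0.7044, P(balanced) ≈ 0.0783, P(conservative) ≈ 0.2174
After 'fold-or-call': normaliser = 0.25·0.7044 + 0.75·0.0783 + 0.55·0.2174; P(aggressive) ≈ 0.4970, P(balanced) ≈ 0.1657, P(conservative) ≈ 0.3374
After 'fold-or-call': normaliser = 0.25·0.4970 + 0.75·0.1657 + 0.55·0.3374; P(aggressive) ≈ 0.2862, P(balanced) ≈ 0.2862, P(conservative) ≈ 0.4275
After 'raise': normaliser = 0.75·0.2862 + 0.25·0.2862 + 0.45·0.4275; P(aggressive) ≈ 0.4485, P(balanced) ≈ 0.1495, P(conservative) ≈ 0.4019

0.1495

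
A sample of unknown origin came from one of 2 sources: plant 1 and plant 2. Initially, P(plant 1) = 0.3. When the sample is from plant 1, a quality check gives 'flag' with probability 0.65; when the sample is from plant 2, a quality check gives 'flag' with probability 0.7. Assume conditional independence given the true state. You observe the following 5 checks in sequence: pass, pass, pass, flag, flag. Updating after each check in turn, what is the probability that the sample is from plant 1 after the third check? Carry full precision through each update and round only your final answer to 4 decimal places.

0.4050

After 'pass': P(plant 1) = 0.35·0.3000 / (0.35·0.3000 + 0.3·0.7000) ≈ 0.3333
After 'pass': P(plant 1) = 0.35·0.3333 / (0.35·0.3333 + 0.3·0.6667) ≈ 0.3684
After 'pass': P(plant 1) = 0.35·0.3684 / (0.35·0.3684 + 0.3·0.6316) ≈ 0.4050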